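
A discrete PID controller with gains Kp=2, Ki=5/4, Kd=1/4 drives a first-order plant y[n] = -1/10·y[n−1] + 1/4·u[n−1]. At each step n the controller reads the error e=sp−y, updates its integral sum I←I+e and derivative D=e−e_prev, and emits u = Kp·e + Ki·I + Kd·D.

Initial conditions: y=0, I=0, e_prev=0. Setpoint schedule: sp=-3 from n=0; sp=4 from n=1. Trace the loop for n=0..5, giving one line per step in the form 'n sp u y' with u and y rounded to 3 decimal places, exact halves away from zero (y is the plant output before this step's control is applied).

0 -3 -10.500 0.000
1 4 20.188 -2.625
2 4 -1.708 5.309
3 4 20.574 -0.958
4 4 3.514 5.239
5 4 20.611 0.355

(exact arithmetic carried between steps; '≈' marks a value shown rounded to 6 d.p. or computed from one; I and e_prev carry over from the previous line; the table rounds u and y to 3 d.p., halves away from zero)
n=0: y=0, sp=-3, e=sp−y=-3; I=-3, D=e−e_prev=-3; u=2·(-3)+5/4·(-3)+1/4·(-3)=-10.5; next y=-1/10·0+1/4·(-10.5)=-2.625
n=1: y=-2.625, sp=4, e=sp−y=6.625; I=3.625, D=e−e_prev=9.625; u=2·6.625+5/4·3.625+1/4·9.625=20.1875; next y=-1/10·(-2.625)+1/4·20.1875=5.309375
n=2: y=5.309375, sp=4, e=sp−y=-1.309375; I=2.315625, D=e−e_prev=-7.934375; u=2·(-1.309375)+5/4·2.315625+1/4·(-7.934375)≈-1.707813; next y=-1/10·5.309375+1/4·(-1.707813)≈-0.957891
n=3: y≈-0.957891, sp=4, e=sp−y≈4.957891; I≈7.273516, D=e−e_prev≈6.267266; u=2·4.957891+5/4·7.273516+1/4·6.267266≈20.574492; next y=-1/10·(-0.957891)+1/4·20.574492≈5.239412
n=4: y≈5.239412, sp=4, e=sp−y≈-1.239412; I≈6.034104, D=e−e_prev≈-6.197303; u=2·(-1.239412)+5/4·6.034104+1/4·(-6.197303)≈3.514479; next y=-1/10·5.239412+1/4·3.514479≈0.354679
n=5: y≈0.354679, sp=4, e=sp−y≈3.645321; I≈9.679425, D=e−e_prev≈4.884733; u=2·3.645321+5/4·9.679425+1/4·4.884733≈20.611107; next y=-1/10·0.354679+1/4·20.611107≈5.117309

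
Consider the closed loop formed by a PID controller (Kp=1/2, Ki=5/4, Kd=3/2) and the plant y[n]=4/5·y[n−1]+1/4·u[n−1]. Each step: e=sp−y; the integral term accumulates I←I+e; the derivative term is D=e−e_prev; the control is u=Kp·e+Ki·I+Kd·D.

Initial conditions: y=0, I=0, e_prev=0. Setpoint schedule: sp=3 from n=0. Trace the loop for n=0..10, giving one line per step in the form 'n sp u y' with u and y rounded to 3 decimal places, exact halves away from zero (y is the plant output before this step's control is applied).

(exact arithmetic carried between steps; '≈' marks a value shown rounded to 6 d.p. or computed from one; I and e_prev carry over from the previous line; the table rounds u and y to 3 d.p., halves away from zero)
n=0: y=0, sp=3, e=sp−y=3; I=3, D=e−e_prev=3; u=1/2·3+5/4·3+3/2·3=9.75; next y=4/5·0+1/4·9.75=2.4375
n=1: y=2.4375, sp=3, e=sp−y=0.5625; I=3.5625, D=e−e_prev=-2.4375; u=1/2·0.5625+5/4·3.5625+3/2·(-2.4375)=1.078125; next y=4/5·2.4375+1/4·1.078125≈2.219531
n=2: y≈2.219531, sp=3, e=sp−y≈0.780469; I≈4.342969, D=e−e_prev≈0.217969; u=1/2·0.780469+5/4·4.342969+3/2·0.217969≈6.145898; next y=4/5·2.219531+1/4·6.145898≈3.312100
n=3: y≈3.312100, sp=3, e=sp−y≈-0.312100; I≈4.030869, D=e−e_prev≈-1.092568; u=1/2·(-0.312100)+5/4·4.030869+3/2·(-1.092568)≈3.243684; next y=4/5·3.312100+1/4·3.243684≈3.460601
n=4: y≈3.460601, sp=3, e=sp−y≈-0.460601; I≈3.570268, D=e−e_prev≈-0.148501; u=1/2·(-0.460601)+5/4·3.570268+3/2·(-0.148501)≈4.009784; next y=4/5·3.460601+1/4·4.009784≈3.770926
n=5: y≈3.770926, sp=3, e=sp−y≈-0.770926; I≈2.799342, D=e−e_prev≈-0.310326; u=1/2·(-0.770926)+5/4·2.799342+3/2·(-0.310326)≈2.648226; next y=4/5·3.770926+1/4·2.648226≈3.678798
n=6: y≈3.678798, sp=3, e=sp−y≈-0.678798; I≈2.120544, D=e−e_prev≈0.092129; u=1/2·(-0.678798)+5/4·2.120544+3/2·0.092129≈2.449475; next y=4/5·3.678798+1/4·2.449475≈3.555407
n=7: y≈3.555407, sp=3, e=sp−y≈-0.555407; I≈1.565138, D=e−e_prev≈0.123391; u=1/2·(-0.555407)+5/4·1.565138+3/2·0.123391≈1.863805; next y=4/5·3.555407+1/4·1.863805≈3.310277
n=8: y≈3.310277, sp=3, e=sp−y≈-0.310277; I≈1.254861, D=e−e_prev≈0.245130; u=1/2·(-0.310277)+5/4·1.254861+3/2·0.245130≈1.781133; next y=4/5·3.310277+1/4·1.781133≈3.093505
n=9: y≈3.093505, sp=3, e=sp−y≈-0.093505; I≈1.161356, D=e−e_prev≈0.216772; u=1/2·(-0.093505)+5/4·1.161356+3/2·0.216772≈1.730101; next y=4/5·3.093505+1/4·1.730101≈2.907329
n=10: y≈2.907329, sp=3, e=sp−y≈0.092671; I≈1.254027, D=e−e_prev≈0.186176; u=1/2·0.092671+5/4·1.254027+3/2·0.186176≈1.893133; next y=4/5·2.907329+1/4·1.893133≈2.799146

0 3 9.750 0.000
1 3 1.078 2.438
2 3 6.146 2.220
3 3 3.244 3.312
4 3 4.010 3.461
5 3 2.648 3.771
6 3 2.449 3.679
7 3 1.864 3.555
8 3 1.781 3.310
9 3 1.730 3.094
10 3 1.893 2.907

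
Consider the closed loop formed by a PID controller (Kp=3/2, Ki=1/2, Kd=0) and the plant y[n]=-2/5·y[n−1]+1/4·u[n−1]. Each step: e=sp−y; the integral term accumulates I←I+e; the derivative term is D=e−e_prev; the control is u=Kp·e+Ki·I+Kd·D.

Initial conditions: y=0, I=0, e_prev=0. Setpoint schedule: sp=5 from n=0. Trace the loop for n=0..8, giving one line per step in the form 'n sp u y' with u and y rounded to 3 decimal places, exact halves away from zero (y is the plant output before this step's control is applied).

0 5 10.000 0.000
1 5 7.500 2.500
2 5 12.000 0.875
3 5 10.513 2.650
4 5 13.851 1.568
5 5 13.032 2.836
6 5 15.538 2.124
7 5 15.154 3.035
8 5 17.057 2.574

(exact arithmetic carried between steps; '≈' marks a value shown rounded to 6 d.p. or computed from one; I and e_prev carry over from the previous line; the table rounds u and y to 3 d.p., halves away from zero)
n=0: y=0, sp=5, e=sp−y=5; I=5, D=e−e_prev=5; u=3/2·5+1/2·5+0·5=10; next y=-2/5·0+1/4·10=2.5
n=1: y=2.5, sp=5, e=sp−y=2.5; I=7.5, D=e−e_prev=-2.5; u=3/2·2.5+1/2·7.5+0·(-2.5)=7.5; next y=-2/5·2.5+1/4·7.5=0.875
n=2: y=0.875, sp=5, e=sp−y=4.125; I=11.625, D=e−e_prev=1.625; u=3/2·4.125+1/2·11.625+0·1.625=12; next y=-2/5·0.875+1/4·12=2.65
n=3: y=2.65, sp=5, e=sp−y=2.35; I=13.975, D=e−e_prev=-1.775; u=3/2·2.35+1/2·13.975+0·(-1.775)=10.5125; next y=-2/5·2.65+1/4·10.5125=1.568125
n=4: y=1.568125, sp=5, e=sp−y=3.431875; I=17.406875, D=e−e_prev=1.081875; u=3/2·3.431875+1/2·17.406875+0·1.081875=13.85125; next y=-2/5·1.568125+1/4·13.85125≈2.835563
n=5: y≈2.835563, sp=5, e=sp−y≈2.164438; I≈19.571313, D=e−e_prev≈-1.267438; u=3/2·2.164438+1/2·19.571313+0·(-1.267438)≈13.032313; next y=-2/5·2.835563+1/4·13.032313≈2.123853
n=6: y≈2.123853, sp=5, e=sp−y≈2.876147; I≈22.447459, D=e−e_prev≈0.711709; u=3/2·2.876147+1/2·22.447459+0·0.711709≈15.53795; next y=-2/5·2.123853+1/4·15.53795≈3.034946
n=7: y≈3.034946, sp=5, e=sp−y≈1.965054; I≈24.412513, D=e−e_prev≈-0.911093; u=3/2·1.965054+1/2·24.412513+0·(-0.911093)≈15.153837; next y=-2/5·3.034946+1/4·15.153837≈2.574481
n=8: y≈2.574481, sp=5, e=sp−y≈2.425519; I≈26.838032, D=e−e_prev≈0.460465; u=3/2·2.425519+1/2·26.838032+0·0.460465≈17.057295; next y=-2/5·2.574481+1/4·17.057295≈3.234531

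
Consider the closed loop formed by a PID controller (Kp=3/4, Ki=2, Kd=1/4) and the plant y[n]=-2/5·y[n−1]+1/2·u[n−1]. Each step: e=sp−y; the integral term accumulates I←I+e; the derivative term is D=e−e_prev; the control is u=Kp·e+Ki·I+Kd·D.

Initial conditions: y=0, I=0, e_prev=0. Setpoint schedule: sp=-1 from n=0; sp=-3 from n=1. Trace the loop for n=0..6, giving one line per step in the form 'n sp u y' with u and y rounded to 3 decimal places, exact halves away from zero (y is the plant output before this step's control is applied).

0 -1 -3.000 0.000
1 -3 -6.250 -1.500
2 -3 -6.050 -2.525
3 -3 -8.786 -2.015
4 -3 -5.912 -3.587
5 -3 -11.329 -1.521
6 -3 -3.166 -5.056

(exact arithmetic carried between steps; '≈' marks a value shown rounded to 6 d.p. or computed from one; I and e_prev carry over from the previous line; the table rounds u and y to 3 d.p., halves away from zero)
n=0: y=0, sp=-1, e=sp−y=-1; I=-1, D=e−e_prev=-1; u=3/4·(-1)+2·(-1)+1/4·(-1)=-3; next y=-2/5·0+1/2·(-3)=-1.5
n=1: y=-1.5, sp=-3, e=sp−y=-1.5; I=-2.5, D=e−e_prev=-0.5; u=3/4·(-1.5)+2·(-2.5)+1/4·(-0.5)=-6.25; next y=-2/5·(-1.5)+1/2·(-6.25)=-2.525
n=2: y=-2.525, sp=-3, e=sp−y=-0.475; I=-2.975, D=e−e_prev=1.025; u=3/4·(-0.475)+2·(-2.975)+1/4·1.025=-6.05; next y=-2/5·(-2.525)+1/2·(-6.05)=-2.015
n=3: y=-2.015, sp=-3, e=sp−y=-0.985; I=-3.96, D=e−e_prev=-0.51; u=3/4·(-0.985)+2·(-3.96)+1/4·(-0.51)=-8.78625; next y=-2/5·(-2.015)+1/2·(-8.78625)=-3.587125
n=4: y=-3.587125, sp=-3, e=sp−y=0.587125; I=-3.372875, D=e−e_prev=1.572125; u=3/4·0.587125+2·(-3.372875)+1/4·1.572125=-5.912375; next y=-2/5·(-3.587125)+1/2·(-5.912375)≈-1.521338
n=5: y≈-1.521338, sp=-3, e=sp−y≈-1.478663; I≈-4.851538, D=e−e_prev≈-2.065788; u=3/4·(-1.478663)+2·(-4.851538)+1/4·(-2.065788)≈-11.328519; next y=-2/5·(-1.521338)+1/2·(-11.328519)≈-5.055724
n=6: y≈-5.055724, sp=-3, e=sp−y≈2.055724; I≈-2.795813, D=e−e_prev≈3.534387; u=3/4·2.055724+2·(-2.795813)+1/4·3.534387≈-3.166236; next y=-2/5·(-5.055724)+1/2·(-3.166236)≈0.439172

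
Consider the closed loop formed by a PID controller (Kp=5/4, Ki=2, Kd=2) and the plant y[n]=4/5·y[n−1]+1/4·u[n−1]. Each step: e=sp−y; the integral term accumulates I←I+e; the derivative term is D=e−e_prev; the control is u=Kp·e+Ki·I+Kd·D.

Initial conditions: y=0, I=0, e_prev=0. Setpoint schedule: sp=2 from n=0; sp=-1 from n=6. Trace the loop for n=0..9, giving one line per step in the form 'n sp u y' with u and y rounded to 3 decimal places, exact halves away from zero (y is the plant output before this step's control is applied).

0 2 10.500 0.000
1 2 -3.281 2.625
2 2 7.782 1.280
3 2 -2.338 2.969
4 2 5.289 1.791
5 2 -1.711 2.755
6 -1 -11.904 1.776
7 -1 4.075 -1.555
8 -1 -8.459 -0.225
9 -1 3.517 -2.295

(exact arithmetic carried between steps; '≈' marks a value shown rounded to 6 d.p. or computed from one; I and e_prev carry over from the previous line; the table rounds u and y to 3 d.p., halves away from zero)
n=0: y=0, sp=2, e=sp−y=2; I=2, D=e−e_prev=2; u=5/4·2+2·2+2·2=10.5; next y=4/5·0+1/4·10.5=2.625
n=1: y=2.625, sp=2, e=sp−y=-0.625; I=1.375, D=e−e_prev=-2.625; u=5/4·(-0.625)+2·1.375+2·(-2.625)=-3.28125; next y=4/5·2.625+1/4·(-3.28125)≈1.279688
n=2: y≈1.279688, sp=2, e=sp−y≈0.720313; I≈2.095313, D=e−e_prev≈1.345313; u=5/4·0.720313+2·2.095313+2·1.345313≈7.781641; next y=4/5·1.279688+1/4·7.781641≈2.969160
n=3: y≈2.969160, sp=2, e=sp−y≈-0.969160; I≈1.126152, D=e−e_prev≈-1.689473; u=5/4·(-0.969160)+2·1.126152+2·(-1.689473)≈-2.338091; next y=4/5·2.969160+1/4·(-2.338091)≈1.790805
n=4: y≈1.790805, sp=2, e=sp−y≈0.209195; I≈1.335347, D=e−e_prev≈1.178355; u=5/4·0.209195+2·1.335347+2·1.178355≈5.288897; next y=4/5·1.790805+1/4·5.288897≈2.754868
n=5: y≈2.754868, sp=2, e=sp−y≈-0.754868; I≈0.580478, D=e−e_prev≈-0.964063; u=5/4·(-0.754868)+2·0.580478+2·(-0.964063)≈-1.710755; next y=4/5·2.754868+1/4·(-1.710755)≈1.776206
n=6: y≈1.776206, sp=-1, e=sp−y≈-2.776206; I≈-2.195728, D=e−e_prev≈-2.021338; u=5/4·(-2.776206)+2·(-2.195728)+2·(-2.021338)≈-11.904388; next y=4/5·1.776206+1/4·(-11.904388)≈-1.555132
n=7: y≈-1.555132, sp=-1, e=sp−y≈0.555132; I≈-1.640595, D=e−e_prev≈3.331338; u=5/4·0.555132+2·(-1.640595)+2·3.331338≈4.075401; next y=4/5·(-1.555132)+1/4·4.075401≈-0.225256
n=8: y≈-0.225256, sp=-1, e=sp−y≈-0.774744; I≈-2.415340, D=e−e_prev≈-1.329877; u=5/4·(-0.774744)+2·(-2.415340)+2·(-1.329877)≈-8.458864; next y=4/5·(-0.225256)+1/4·(-8.458864)≈-2.294920
n=9: y≈-2.294920, sp=-1, e=sp−y≈1.294920; I≈-1.120420, D=e−e_prev≈2.069665; u=5/4·1.294920+2·(-1.120420)+2·2.069665≈3.517141; next y=4/5·(-2.294920)+1/4·3.517141≈-0.956651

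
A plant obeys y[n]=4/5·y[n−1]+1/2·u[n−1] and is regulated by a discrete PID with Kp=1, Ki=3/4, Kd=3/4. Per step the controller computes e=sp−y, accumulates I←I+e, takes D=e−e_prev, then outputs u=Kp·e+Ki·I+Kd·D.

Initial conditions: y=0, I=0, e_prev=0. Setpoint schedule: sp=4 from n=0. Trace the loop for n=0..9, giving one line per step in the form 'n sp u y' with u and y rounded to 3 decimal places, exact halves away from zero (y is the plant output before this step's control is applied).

0 4 10.000 0.000
1 4 -2.500 5.000
2 4 6.125 2.750
3 4 -0.906 5.263
4 4 3.795 3.757
5 4 -0.017 4.903
6 4 2.638 3.914
7 4 0.620 4.450
8 4 2.135 3.870
9 4 1.064 4.164

(exact arithmetic carried between steps; '≈' marks a value shown rounded to 6 d.p. or computed from one; I and e_prev carry over from the previous line; the table rounds u and y to 3 d.p., halves away from zero)
n=0: y=0, sp=4, e=sp−y=4; I=4, D=e−e_prev=4; u=1·4+3/4·4+3/4·4=10; next y=4/5·0+1/2·10=5
n=1: y=5, sp=4, e=sp−y=-1; I=3, D=e−e_prev=-5; u=1·(-1)+3/4·3+3/4·(-5)=-2.5; next y=4/5·5+1/2·(-2.5)=2.75
n=2: y=2.75, sp=4, e=sp−y=1.25; I=4.25, D=e−e_prev=2.25; u=1·1.25+3/4·4.25+3/4·2.25=6.125; next y=4/5·2.75+1/2·6.125=5.2625
n=3: y=5.2625, sp=4, e=sp−y=-1.2625; I=2.9875, D=e−e_prev=-2.5125; u=1·(-1.2625)+3/4·2.9875+3/4·(-2.5125)=-0.90625; next y=4/5·5.2625+1/2·(-0.90625)=3.756875
n=4: y=3.756875, sp=4, e=sp−y=0.243125; I=3.230625, D=e−e_prev=1.505625; u=1·0.243125+3/4·3.230625+3/4·1.505625≈3.795313; next y=4/5·3.756875+1/2·3.795313≈4.903156
n=5: y≈4.903156, sp=4, e=sp−y≈-0.903156; I≈2.327469, D=e−e_prev≈-1.146281; u=1·(-0.903156)+3/4·2.327469+3/4·(-1.146281)≈-0.017266; next y=4/5·4.903156+1/2·(-0.017266)≈3.913892
n=6: y≈3.913892, sp=4, e=sp−y≈0.086108; I≈2.413577, D=e−e_prev≈0.989264; u=1·0.086108+3/4·2.413577+3/4·0.989264≈2.638238; next y=4/5·3.913892+1/2·2.638238≈4.450233
n=7: y≈4.450233, sp=4, e=sp−y≈-0.450233; I≈1.963344, D=e−e_prev≈-0.536341; u=1·(-0.450233)+3/4·1.963344+3/4·(-0.536341)≈0.620019; next y=4/5·4.450233+1/2·0.620019≈3.870196
n=8: y≈3.870196, sp=4, e=sp−y≈0.129804; I≈2.093148, D=e−e_prev≈0.580037; u=1·0.129804+3/4·2.093148+3/4·0.580037≈2.134692; next y=4/5·3.870196+1/2·2.134692≈4.163503
n=9: y≈4.163503, sp=4, e=sp−y≈-0.163503; I≈1.929645, D=e−e_prev≈-0.293307; u=1·(-0.163503)+3/4·1.929645+3/4·(-0.293307)≈1.063750; next y=4/5·4.163503+1/2·1.063750≈3.862678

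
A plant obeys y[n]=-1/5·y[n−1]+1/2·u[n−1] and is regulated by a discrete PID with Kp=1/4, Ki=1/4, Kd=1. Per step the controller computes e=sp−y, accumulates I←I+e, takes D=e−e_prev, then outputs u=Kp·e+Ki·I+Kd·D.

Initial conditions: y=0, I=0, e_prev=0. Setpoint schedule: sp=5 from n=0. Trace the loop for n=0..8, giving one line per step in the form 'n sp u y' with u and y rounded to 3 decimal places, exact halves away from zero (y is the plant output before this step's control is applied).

(exact arithmetic carried between steps; '≈' marks a value shown rounded to 6 d.p. or computed from one; I and e_prev carry over from the previous line; the table rounds u and y to 3 d.p., halves away from zero)
n=0: y=0, sp=5, e=sp−y=5; I=5, D=e−e_prev=5; u=1/4·5+1/4·5+1·5=7.5; next y=-1/5·0+1/2·7.5=3.75
n=1: y=3.75, sp=5, e=sp−y=1.25; I=6.25, D=e−e_prev=-3.75; u=1/4·1.25+1/4·6.25+1·(-3.75)=-1.875; next y=-1/5·3.75+1/2·(-1.875)=-1.6875
n=2: y=-1.6875, sp=5, e=sp−y=6.6875; I=12.9375, D=e−e_prev=5.4375; u=1/4·6.6875+1/4·12.9375+1·5.4375=10.34375; next y=-1/5·(-1.6875)+1/2·10.34375=5.509375
n=3: y=5.509375, sp=5, e=sp−y=-0.509375; I=12.428125, D=e−e_prev=-7.196875; u=1/4·(-0.509375)+1/4·12.428125+1·(-7.196875)≈-4.217188; next y=-1/5·5.509375+1/2·(-4.217188)≈-3.210469
n=4: y≈-3.210469, sp=5, e=sp−y≈8.210469; I≈20.638594, D=e−e_prev≈8.719844; u=1/4·8.210469+1/4·20.638594+1·8.719844≈15.932109; next y=-1/5·(-3.210469)+1/2·15.932109≈8.608148
n=5: y≈8.608148, sp=5, e=sp−y≈-3.608148; I≈17.030445, D=e−e_prev≈-11.818617; u=1/4·(-3.608148)+1/4·17.030445+1·(-11.818617)≈-8.463043; next y=-1/5·8.608148+1/2·(-8.463043)≈-5.953151
n=6: y≈-5.953151, sp=5, e=sp−y≈10.953151; I≈27.983596, D=e−e_prev≈14.561300; u=1/4·10.953151+1/4·27.983596+1·14.561300≈24.295487; next y=-1/5·(-5.953151)+1/2·24.295487≈13.338373
n=7: y≈13.338373, sp=5, e=sp−y≈-8.338373; I≈19.645223, D=e−e_prev≈-19.291525; u=1/4·(-8.338373)+1/4·19.645223+1·(-19.291525)≈-16.464812; next y=-1/5·13.338373+1/2·(-16.464812)≈-10.900081
n=8: y≈-10.900081, sp=5, e=sp−y≈15.900081; I≈35.545304, D=e−e_prev≈24.238454; u=1/4·15.900081+1/4·35.545304+1·24.238454≈37.099801; next y=-1/5·(-10.900081)+1/2·37.099801≈20.729916

0 5 7.500 0.000
1 5 -1.875 3.750
2 5 10.344 -1.688
3 5 -4.217 5.509
4 5 15.932 -3.210
5 5 -8.463 8.608
6 5 24.295 -5.953
7 5 -16.465 13.338
8 5 37.100 -10.900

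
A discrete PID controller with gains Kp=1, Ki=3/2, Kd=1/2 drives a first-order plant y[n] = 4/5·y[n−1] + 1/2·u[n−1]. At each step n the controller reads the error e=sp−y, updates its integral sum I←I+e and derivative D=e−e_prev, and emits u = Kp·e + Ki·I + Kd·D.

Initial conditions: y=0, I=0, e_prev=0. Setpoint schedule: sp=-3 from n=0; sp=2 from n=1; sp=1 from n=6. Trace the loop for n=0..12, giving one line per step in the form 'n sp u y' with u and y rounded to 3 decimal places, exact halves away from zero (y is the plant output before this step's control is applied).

(exact arithmetic carried between steps; '≈' marks a value shown rounded to 6 d.p. or computed from one; I and e_prev carry over from the previous line; the table rounds u and y to 3 d.p., halves away from zero)
n=0: y=0, sp=-3, e=sp−y=-3; I=-3, D=e−e_prev=-3; u=1·(-3)+3/2·(-3)+1/2·(-3)=-9; next y=4/5·0+1/2·(-9)=-4.5
n=1: y=-4.5, sp=2, e=sp−y=6.5; I=3.5, D=e−e_prev=9.5; u=1·6.5+3/2·3.5+1/2·9.5=16.5; next y=4/5·(-4.5)+1/2·16.5=4.65
n=2: y=4.65, sp=2, e=sp−y=-2.65; I=0.85, D=e−e_prev=-9.15; u=1·(-2.65)+3/2·0.85+1/2·(-9.15)=-5.95; next y=4/5·4.65+1/2·(-5.95)=0.745
n=3: y=0.745, sp=2, e=sp−y=1.255; I=2.105, D=e−e_prev=3.905; u=1·1.255+3/2·2.105+1/2·3.905=6.365; next y=4/5·0.745+1/2·6.365=3.7785
n=4: y=3.7785, sp=2, e=sp−y=-1.7785; I=0.3265, D=e−e_prev=-3.0335; u=1·(-1.7785)+3/2·0.3265+1/2·(-3.0335)=-2.8055; next y=4/5·3.7785+1/2·(-2.8055)=1.62005
n=5: y=1.62005, sp=2, e=sp−y=0.37995; I=0.70645, D=e−e_prev=2.15845; u=1·0.37995+3/2·0.70645+1/2·2.15845=2.51885; next y=4/5·1.62005+1/2·2.51885=2.555465
n=6: y=2.555465, sp=1, e=sp−y=-1.555465; I=-0.849015, D=e−e_prev=-1.935415; u=1·(-1.555465)+3/2·(-0.849015)+1/2·(-1.935415)=-3.796695; next y=4/5·2.555465+1/2·(-3.796695)≈0.146025
n=7: y≈0.146025, sp=1, e=sp−y≈0.853976; I≈0.004961, D=e−e_prev≈2.409441; u=1·0.853976+3/2·0.004961+1/2·2.409441≈2.066137; next y=4/5·0.146025+1/2·2.066137≈1.149888
n=8: y≈1.149888, sp=1, e=sp−y≈-0.149888; I≈-0.144927, D=e−e_prev≈-1.003863; u=1·(-0.149888)+3/2·(-0.144927)+1/2·(-1.003863)≈-0.869211; next y=4/5·1.149888+1/2·(-0.869211)≈0.485305
n=9: y≈0.485305, sp=1, e=sp−y≈0.514695; I≈0.369768, D=e−e_prev≈0.664583; u=1·0.514695+3/2·0.369768+1/2·0.664583≈1.401638; next y=4/5·0.485305+1/2·1.401638≈1.089063
n=10: y≈1.089063, sp=1, e=sp−y≈-0.089063; I≈0.280705, D=e−e_prev≈-0.603758; u=1·(-0.089063)+3/2·0.280705+1/2·(-0.603758)≈0.030115; next y=4/5·1.089063+1/2·0.030115≈0.886308
n=11: y≈0.886308, sp=1, e=sp−y≈0.113692; I≈0.394397, D=e−e_prev≈0.202755; u=1·0.113692+3/2·0.394397+1/2·0.202755≈0.806665; next y=4/5·0.886308+1/2·0.806665≈1.112379
n=12: y≈1.112379, sp=1, e=sp−y≈-0.112379; I≈0.282018, D=e−e_prev≈-0.226071; u=1·(-0.112379)+3/2·0.282018+1/2·(-0.226071)≈0.197613; next y=4/5·1.112379+1/2·0.197613≈0.988709

0 -3 -9.000 0.000
1 2 16.500 -4.500
2 2 -5.950 4.650
3 2 6.365 0.745
4 2 -2.806 3.779
5 2 2.519 1.620
6 1 -3.797 2.555
7 1 2.066 0.146
8 1 -0.869 1.150
9 1 1.402 0.485
10 1 0.030 1.089
11 1 0.807 0.886
12 1 0.198 1.112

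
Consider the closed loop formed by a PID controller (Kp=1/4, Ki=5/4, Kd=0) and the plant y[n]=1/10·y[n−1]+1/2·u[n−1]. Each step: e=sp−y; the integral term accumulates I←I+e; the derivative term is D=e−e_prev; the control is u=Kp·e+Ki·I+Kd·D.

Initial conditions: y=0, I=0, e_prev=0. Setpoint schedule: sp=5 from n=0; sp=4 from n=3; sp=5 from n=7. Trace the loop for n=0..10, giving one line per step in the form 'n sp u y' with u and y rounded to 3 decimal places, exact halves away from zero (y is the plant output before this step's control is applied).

0 5 7.500 0.000
1 5 8.125 3.750
2 5 8.656 4.438
3 4 7.358 4.772
4 4 7.317 4.156
5 4 7.245 4.074
6 4 7.219 4.030
7 5 8.708 4.012
8 5 8.828 4.755
9 5 8.933 4.890
10 5 8.972 4.955

(exact arithmetic carried between steps; '≈' marks a value shown rounded to 6 d.p. or computed from one; I and e_prev carry over from the previous line; the table rounds u and y to 3 d.p., halves away from zero)
n=0: y=0, sp=5, e=sp−y=5; I=5, D=e−e_prev=5; u=1/4·5+5/4·5+0·5=7.5; next y=1/10·0+1/2·7.5=3.75
n=1: y=3.75, sp=5, e=sp−y=1.25; I=6.25, D=e−e_prev=-3.75; u=1/4·1.25+5/4·6.25+0·(-3.75)=8.125; next y=1/10·3.75+1/2·8.125=4.4375
n=2: y=4.4375, sp=5, e=sp−y=0.5625; I=6.8125, D=e−e_prev=-0.6875; u=1/4·0.5625+5/4·6.8125+0·(-0.6875)=8.65625; next y=1/10·4.4375+1/2·8.65625=4.771875
n=3: y=4.771875, sp=4, e=sp−y=-0.771875; I=6.040625, D=e−e_prev=-1.334375; u=1/4·(-0.771875)+5/4·6.040625+0·(-1.334375)≈7.357813; next y=1/10·4.771875+1/2·7.357813≈4.156094
n=4: y≈4.156094, sp=4, e=sp−y≈-0.156094; I≈5.884531, D=e−e_prev≈0.615781; u=1/4·(-0.156094)+5/4·5.884531+0·0.615781≈7.316641; next y=1/10·4.156094+1/2·7.316641≈4.073930
n=5: y≈4.073930, sp=4, e=sp−y≈-0.073930; I≈5.810602, D=e−e_prev≈0.082164; u=1/4·(-0.073930)+5/4·5.810602+0·0.082164≈7.244770; next y=1/10·4.073930+1/2·7.244770≈4.029778
n=6: y≈4.029778, sp=4, e=sp−y≈-0.029778; I≈5.780824, D=e−e_prev≈0.044152; u=1/4·(-0.029778)+5/4·5.780824+0·0.044152≈7.218585; next y=1/10·4.029778+1/2·7.218585≈4.012270
n=7: y≈4.012270, sp=5, e=sp−y≈0.987730; I≈6.768553, D=e−e_prev≈1.017507; u=1/4·0.987730+5/4·6.768553+0·1.017507≈8.707624; next y=1/10·4.012270+1/2·8.707624≈4.755039
n=8: y≈4.755039, sp=5, e=sp−y≈0.244961; I≈7.013514, D=e−e_prev≈-0.742769; u=1/4·0.244961+5/4·7.013514+0·(-0.742769)≈8.828133; next y=1/10·4.755039+1/2·8.828133≈4.889570
n=9: y≈4.889570, sp=5, e=sp−y≈0.110430; I≈7.123944, D=e−e_prev≈-0.134531; u=1/4·0.110430+5/4·7.123944+0·(-0.134531)≈8.932537; next y=1/10·4.889570+1/2·8.932537≈4.955226
n=10: y≈4.955226, sp=5, e=sp−y≈0.044774; I≈7.168718, D=e−e_prev≈-0.065655; u=1/4·0.044774+5/4·7.168718+0·(-0.065655)≈8.972091; next y=1/10·4.955226+1/2·8.972091≈4.981568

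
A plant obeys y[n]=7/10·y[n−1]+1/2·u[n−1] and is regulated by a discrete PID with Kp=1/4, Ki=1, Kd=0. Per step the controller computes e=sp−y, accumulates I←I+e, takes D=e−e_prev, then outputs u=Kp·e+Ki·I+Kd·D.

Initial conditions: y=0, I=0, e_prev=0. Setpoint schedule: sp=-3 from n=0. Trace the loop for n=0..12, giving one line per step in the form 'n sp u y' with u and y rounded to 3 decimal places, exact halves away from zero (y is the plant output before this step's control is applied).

0 -3 -3.750 0.000
1 -3 -4.406 -1.875
2 -3 -3.480 -3.516
3 -3 -2.108 -4.201
4 -3 -1.165 -3.995
5 -3 -0.940 -3.379
6 -3 -1.241 -2.835
7 -3 -1.693 -2.605
8 -3 -2.007 -2.670
9 -3 -2.084 -2.873
10 -3 -1.986 -3.053
11 -3 -1.837 -3.130
12 -3 -1.733 -3.109

(exact arithmetic carried between steps; '≈' marks a value shown rounded to 6 d.p. or computed from one; I and e_prev carry over from the previous line; the table rounds u and y to 3 d.p., halves away from zero)
n=0: y=0, sp=-3, e=sp−y=-3; I=-3, D=e−e_prev=-3; u=1/4·(-3)+1·(-3)+0·(-3)=-3.75; next y=7/10·0+1/2·(-3.75)=-1.875
n=1: y=-1.875, sp=-3, e=sp−y=-1.125; I=-4.125, D=e−e_prev=1.875; u=1/4·(-1.125)+1·(-4.125)+0·1.875=-4.40625; next y=7/10·(-1.875)+1/2·(-4.40625)=-3.515625
n=2: y=-3.515625, sp=-3, e=sp−y=0.515625; I=-3.609375, D=e−e_prev=1.640625; u=1/4·0.515625+1·(-3.609375)+0·1.640625≈-3.480469; next y=7/10·(-3.515625)+1/2·(-3.480469)≈-4.201172
n=3: y≈-4.201172, sp=-3, e=sp−y≈1.201172; I≈-2.408203, D=e−e_prev≈0.685547; u=1/4·1.201172+1·(-2.408203)+0·0.685547≈-2.107910; next y=7/10·(-4.201172)+1/2·(-2.107910)≈-3.994775
n=4: y≈-3.994775, sp=-3, e=sp−y≈0.994775; I≈-1.413428, D=e−e_prev≈-0.206396; u=1/4·0.994775+1·(-1.413428)+0·(-0.206396)≈-1.164734; next y=7/10·(-3.994775)+1/2·(-1.164734)≈-3.378710
n=5: y≈-3.378710, sp=-3, e=sp−y≈0.378710; I≈-1.034718, D=e−e_prev≈-0.616066; u=1/4·0.378710+1·(-1.034718)+0·(-0.616066)≈-0.940041; next y=7/10·(-3.378710)+1/2·(-0.940041)≈-2.835117
n=6: y≈-2.835117, sp=-3, e=sp−y≈-0.164883; I≈-1.199601, D=e−e_prev≈-0.543593; u=1/4·(-0.164883)+1·(-1.199601)+0·(-0.543593)≈-1.240822; next y=7/10·(-2.835117)+1/2·(-1.240822)≈-2.604993
n=7: y≈-2.604993, sp=-3, e=sp−y≈-0.395007; I≈-1.594608, D=e−e_prev≈-0.230124; u=1/4·(-0.395007)+1·(-1.594608)+0·(-0.230124)≈-1.693360; next y=7/10·(-2.604993)+1/2·(-1.693360)≈-2.670175
n=8: y≈-2.670175, sp=-3, e=sp−y≈-0.329825; I≈-1.924433, D=e−e_prev≈0.065182; u=1/4·(-0.329825)+1·(-1.924433)+0·0.065182≈-2.006889; next y=7/10·(-2.670175)+1/2·(-2.006889)≈-2.872567
n=9: y≈-2.872567, sp=-3, e=sp−y≈-0.127433; I≈-2.051866, D=e−e_prev≈0.202392; u=1/4·(-0.127433)+1·(-2.051866)+0·0.202392≈-2.083724; next y=7/10·(-2.872567)+1/2·(-2.083724)≈-3.052659
n=10: y≈-3.052659, sp=-3, e=sp−y≈0.052659; I≈-1.999207, D=e−e_prev≈0.180092; u=1/4·0.052659+1·(-1.999207)+0·0.180092≈-1.986042; next y=7/10·(-3.052659)+1/2·(-1.986042)≈-3.129882
n=11: y≈-3.129882, sp=-3, e=sp−y≈0.129882; I≈-1.869324, D=e−e_prev≈0.077223; u=1/4·0.129882+1·(-1.869324)+0·0.077223≈-1.836854; next y=7/10·(-3.129882)+1/2·(-1.836854)≈-3.109345
n=12: y≈-3.109345, sp=-3, e=sp−y≈0.109345; I≈-1.759980, D=e−e_prev≈-0.020538; u=1/4·0.109345+1·(-1.759980)+0·(-0.020538)≈-1.732644; next y=7/10·(-3.109345)+1/2·(-1.732644)≈-3.042863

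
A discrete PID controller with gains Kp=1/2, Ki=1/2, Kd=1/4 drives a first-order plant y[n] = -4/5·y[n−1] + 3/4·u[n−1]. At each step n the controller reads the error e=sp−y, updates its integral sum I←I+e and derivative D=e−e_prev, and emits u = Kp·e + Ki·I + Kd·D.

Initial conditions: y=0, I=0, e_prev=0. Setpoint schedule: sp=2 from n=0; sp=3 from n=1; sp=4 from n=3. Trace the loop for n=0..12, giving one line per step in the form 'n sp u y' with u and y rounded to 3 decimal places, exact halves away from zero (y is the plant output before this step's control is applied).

0 2 2.500 0.000
1 3 1.906 1.875
2 3 5.119 -0.070
3 4 2.461 3.896
4 4 9.713 -1.271
5 4 -0.909 8.301
6 4 18.864 -7.323
7 4 -13.542 20.006
8 4 42.996 -26.161
9 4 -52.636 53.176
10 4 111.602 -82.018
11 4 -168.355 149.316
12 4 310.614 -245.719

(exact arithmetic carried between steps; '≈' marks a value shown rounded to 6 d.p. or computed from one; I and e_prev carry over from the previous line; the table rounds u and y to 3 d.p., halves away from zero)
n=0: y=0, sp=2, e=sp−y=2; I=2, D=e−e_prev=2; u=1/2·2+1/2·2+1/4·2=2.5; next y=-4/5·0+3/4·2.5=1.875
n=1: y=1.875, sp=3, e=sp−y=1.125; I=3.125, D=e−e_prev=-0.875; u=1/2·1.125+1/2·3.125+1/4·(-0.875)=1.90625; next y=-4/5·1.875+3/4·1.90625≈-0.070313
n=2: y≈-0.070313, sp=3, e=sp−y≈3.070313; I≈6.195313, D=e−e_prev≈1.945313; u=1/2·3.070313+1/2·6.195313+1/4·1.945313≈5.119141; next y=-4/5·(-0.070313)+3/4·5.119141≈3.895605
n=3: y≈3.895605, sp=4, e=sp−y≈0.104395; I≈6.299707, D=e−e_prev≈-2.965918; u=1/2·0.104395+1/2·6.299707+1/4·(-2.965918)≈2.460571; next y=-4/5·3.895605+3/4·2.460571≈-1.271056
n=4: y≈-1.271056, sp=4, e=sp−y≈5.271056; I≈11.570763, D=e−e_prev≈5.166661; u=1/2·5.271056+1/2·11.570763+1/4·5.166661≈9.712575; next y=-4/5·(-1.271056)+3/4·9.712575≈8.301276
n=5: y≈8.301276, sp=4, e=sp−y≈-4.301276; I≈7.269487, D=e−e_prev≈-9.572332; u=1/2·(-4.301276)+1/2·7.269487+1/4·(-9.572332)≈-0.908977; next y=-4/5·8.301276+3/4·(-0.908977)≈-7.322754
n=6: y≈-7.322754, sp=4, e=sp−y≈11.322754; I≈18.592241, D=e−e_prev≈15.624029; u=1/2·11.322754+1/2·18.592241+1/4·15.624029≈18.863505; next y=-4/5·(-7.322754)+3/4·18.863505≈20.005831
n=7: y≈20.005831, sp=4, e=sp−y≈-16.005831; I≈2.586409, D=e−e_prev≈-27.328585; u=1/2·(-16.005831)+1/2·2.586409+1/4·(-27.328585)≈-13.541857; next y=-4/5·20.005831+3/4·(-13.541857)≈-26.161058
n=8: y≈-26.161058, sp=4, e=sp−y≈30.161058; I≈32.747467, D=e−e_prev≈46.166889; u=1/2·30.161058+1/2·32.747467+1/4·46.166889≈42.995985; next y=-4/5·(-26.161058)+3/4·42.995985≈53.175835
n=9: y≈53.175835, sp=4, e=sp−y≈-49.175835; I≈-16.428368, D=e−e_prev≈-79.336893; u=1/2·(-49.175835)+1/2·(-16.428368)+1/4·(-79.336893)≈-52.636324; next y=-4/5·53.175835+3/4·(-52.636324)≈-82.017911
n=10: y≈-82.017911, sp=4, e=sp−y≈86.017911; I≈69.589544, D=e−e_prev≈135.193746; u=1/2·86.017911+1/2·69.589544+1/4·135.193746≈111.602164; next y=-4/5·(-82.017911)+3/4·111.602164≈149.315952
n=11: y≈149.315952, sp=4, e=sp−y≈-145.315952; I≈-75.726408, D=e−e_prev≈-231.333863; u=1/2·(-145.315952)+1/2·(-75.726408)+1/4·(-231.333863)≈-168.354646; next y=-4/5·149.315952+3/4·(-168.354646)≈-245.718746
n=12: y≈-245.718746, sp=4, e=sp−y≈249.718746; I≈173.992338, D=e−e_prev≈395.034698; u=1/2·249.718746+1/2·173.992338+1/4·395.034698≈310.614216; next y=-4/5·(-245.718746)+3/4·310.614216≈429.535659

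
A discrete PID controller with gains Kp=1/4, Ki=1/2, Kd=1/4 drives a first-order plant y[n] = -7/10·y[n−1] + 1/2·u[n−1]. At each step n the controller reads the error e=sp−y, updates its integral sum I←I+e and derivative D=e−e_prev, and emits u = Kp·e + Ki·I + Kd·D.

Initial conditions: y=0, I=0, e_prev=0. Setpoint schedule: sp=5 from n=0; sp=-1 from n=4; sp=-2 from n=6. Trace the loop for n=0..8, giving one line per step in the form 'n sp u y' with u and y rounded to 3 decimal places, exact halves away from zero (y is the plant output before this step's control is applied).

(exact arithmetic carried between steps; '≈' marks a value shown rounded to 6 d.p. or computed from one; I and e_prev carry over from the previous line; the table rounds u and y to 3 d.p., halves away from zero)
n=0: y=0, sp=5, e=sp−y=5; I=5, D=e−e_prev=5; u=1/4·5+1/2·5+1/4·5=5; next y=-7/10·0+1/2·5=2.5
n=1: y=2.5, sp=5, e=sp−y=2.5; I=7.5, D=e−e_prev=-2.5; u=1/4·2.5+1/2·7.5+1/4·(-2.5)=3.75; next y=-7/10·2.5+1/2·3.75=0.125
n=2: y=0.125, sp=5, e=sp−y=4.875; I=12.375, D=e−e_prev=2.375; u=1/4·4.875+1/2·12.375+1/4·2.375=8; next y=-7/10·0.125+1/2·8=3.9125
n=3: y=3.9125, sp=5, e=sp−y=1.0875; I=13.4625, D=e−e_prev=-3.7875; u=1/4·1.0875+1/2·13.4625+1/4·(-3.7875)=6.05625; next y=-7/10·3.9125+1/2·6.05625=0.289375
n=4: y=0.289375, sp=-1, e=sp−y=-1.289375; I=12.173125, D=e−e_prev=-2.376875; u=1/4·(-1.289375)+1/2·12.173125+1/4·(-2.376875)=5.17; next y=-7/10·0.289375+1/2·5.17≈2.382438
n=5: y≈2.382438, sp=-1, e=sp−y≈-3.382438; I≈8.790688, D=e−e_prev≈-2.093063; u=1/4·(-3.382438)+1/2·8.790688+1/4·(-2.093063)≈3.026469; next y=-7/10·2.382438+1/2·3.026469≈-0.154472
n=6: y≈-0.154472, sp=-2, e=sp−y≈-1.845528; I≈6.945159, D=e−e_prev≈1.536909; u=1/4·(-1.845528)+1/2·6.945159+1/4·1.536909≈3.395425; next y=-7/10·(-0.154472)+1/2·3.395425≈1.805843
n=7: y≈1.805843, sp=-2, e=sp−y≈-3.805843; I≈3.139317, D=e−e_prev≈-1.960315; u=1/4·(-3.805843)+1/2·3.139317+1/4·(-1.960315)≈0.128119; next y=-7/10·1.805843+1/2·0.128119≈-1.200031
n=8: y≈-1.200031, sp=-2, e=sp−y≈-0.799969; I≈2.339347, D=e−e_prev≈3.005873; u=1/4·(-0.799969)+1/2·2.339347+1/4·3.005873≈1.721150; next y=-7/10·(-1.200031)+1/2·1.721150≈1.700596

0 5 5.000 0.000
1 5 3.750 2.500
2 5 8.000 0.125
3 5 6.056 3.913
4 -1 5.170 0.289
5 -1 3.026 2.382
6 -2 3.395 -0.154
7 -2 0.128 1.806
8 -2 1.721 -1.200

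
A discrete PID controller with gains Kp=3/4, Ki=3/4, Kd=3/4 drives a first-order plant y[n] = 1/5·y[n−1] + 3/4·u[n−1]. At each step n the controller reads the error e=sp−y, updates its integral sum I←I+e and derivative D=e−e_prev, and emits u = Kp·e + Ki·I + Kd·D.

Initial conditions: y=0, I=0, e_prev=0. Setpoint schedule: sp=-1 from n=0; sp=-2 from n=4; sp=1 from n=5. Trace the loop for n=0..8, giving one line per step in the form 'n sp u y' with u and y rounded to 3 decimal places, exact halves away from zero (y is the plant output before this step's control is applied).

(exact arithmetic carried between steps; '≈' marks a value shown rounded to 6 d.p. or computed from one; I and e_prev carry over from the previous line; the table rounds u and y to 3 d.p., halves away from zero)
n=0: y=0, sp=-1, e=sp−y=-1; I=-1, D=e−e_prev=-1; u=3/4·(-1)+3/4·(-1)+3/4·(-1)=-2.25; next y=1/5·0+3/4·(-2.25)=-1.6875
n=1: y=-1.6875, sp=-1, e=sp−y=0.6875; I=-0.3125, D=e−e_prev=1.6875; u=3/4·0.6875+3/4·(-0.3125)+3/4·1.6875=1.546875; next y=1/5·(-1.6875)+3/4·1.546875≈0.822656
n=2: y≈0.822656, sp=-1, e=sp−y≈-1.822656; I≈-2.135156, D=e−e_prev≈-2.510156; u=3/4·(-1.822656)+3/4·(-2.135156)+3/4·(-2.510156)≈-4.850977; next y=1/5·0.822656+3/4·(-4.850977)≈-3.473701
n=3: y≈-3.473701, sp=-1, e=sp−y≈2.473701; I≈0.338545, D=e−e_prev≈4.296357; u=3/4·2.473701+3/4·0.338545+3/4·4.296357≈5.331453; next y=1/5·(-3.473701)+3/4·5.331453≈3.303849
n=4: y≈3.303849, sp=-2, e=sp−y≈-5.303849; I≈-4.965304, D=e−e_prev≈-7.777550; u=3/4·(-5.303849)+3/4·(-4.965304)+3/4·(-7.777550)≈-13.535028; next y=1/5·3.303849+3/4·(-13.535028)≈-9.490501
n=5: y≈-9.490501, sp=1, e=sp−y≈10.490501; I≈5.525197, D=e−e_prev≈15.794350; u=3/4·10.490501+3/4·5.525197+3/4·15.794350≈23.857536; next y=1/5·(-9.490501)+3/4·23.857536≈15.995052
n=6: y≈15.995052, sp=1, e=sp−y≈-14.995052; I≈-9.469855, D=e−e_prev≈-25.485553; u=3/4·(-14.995052)+3/4·(-9.469855)+3/4·(-25.485553)≈-37.462845; next y=1/5·15.995052+3/4·(-37.462845)≈-24.898123
n=7: y≈-24.898123, sp=1, e=sp−y≈25.898123; I≈16.428268, D=e−e_prev≈40.893175; u=3/4·25.898123+3/4·16.428268+3/4·40.893175≈62.414675; next y=1/5·(-24.898123)+3/4·62.414675≈41.831382
n=8: y≈41.831382, sp=1, e=sp−y≈-40.831382; I≈-24.403114, D=e−e_prev≈-66.729505; u=3/4·(-40.831382)+3/4·(-24.403114)+3/4·(-66.729505)≈-98.973001; next y=1/5·41.831382+3/4·(-98.973001)≈-65.863474

0 -1 -2.250 0.000
1 -1 1.547 -1.688
2 -1 -4.851 0.823
3 -1 5.331 -3.474
4 -2 -13.535 3.304
5 1 23.858 -9.491
6 1 -37.463 15.995
7 1 62.415 -24.898
8 1 -98.973 41.831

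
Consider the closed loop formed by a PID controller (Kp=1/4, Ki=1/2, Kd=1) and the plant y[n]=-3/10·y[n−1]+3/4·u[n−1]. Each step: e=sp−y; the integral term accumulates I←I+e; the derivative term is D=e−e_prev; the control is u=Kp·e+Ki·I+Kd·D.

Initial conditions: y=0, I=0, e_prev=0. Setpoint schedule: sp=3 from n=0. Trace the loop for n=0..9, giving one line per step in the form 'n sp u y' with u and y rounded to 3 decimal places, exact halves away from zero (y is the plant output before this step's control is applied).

(exact arithmetic carried between steps; '≈' marks a value shown rounded to 6 d.p. or computed from one; I and e_prev carry over from the previous line; the table rounds u and y to 3 d.p., halves away from zero)
n=0: y=0, sp=3, e=sp−y=3; I=3, D=e−e_prev=3; u=1/4·3+1/2·3+1·3=5.25; next y=-3/10·0+3/4·5.25=3.9375
n=1: y=3.9375, sp=3, e=sp−y=-0.9375; I=2.0625, D=e−e_prev=-3.9375; u=1/4·(-0.9375)+1/2·2.0625+1·(-3.9375)=-3.140625; next y=-3/10·3.9375+3/4·(-3.140625)≈-3.536719
n=2: y≈-3.536719, sp=3, e=sp−y≈6.536719; I≈8.599219, D=e−e_prev≈7.474219; u=1/4·6.536719+1/2·8.599219+1·7.474219≈13.408008; next y=-3/10·(-3.536719)+3/4·13.408008≈11.117021
n=3: y≈11.117021, sp=3, e=sp−y≈-8.117021; I≈0.482197, D=e−e_prev≈-14.653740; u=1/4·(-8.117021)+1/2·0.482197+1·(-14.653740)≈-16.441897; next y=-3/10·11.117021+3/4·(-16.441897)≈-15.666529
n=4: y≈-15.666529, sp=3, e=sp−y≈18.666529; I≈19.148726, D=e−e_prev≈26.783551; u=1/4·18.666529+1/2·19.148726+1·26.783551≈41.024546; next y=-3/10·(-15.666529)+3/4·41.024546≈35.468368
n=5: y≈35.468368, sp=3, e=sp−y≈-32.468368; I≈-13.319642, D=e−e_prev≈-51.134898; u=1/4·(-32.468368)+1/2·(-13.319642)+1·(-51.134898)≈-65.911811; next y=-3/10·35.468368+3/4·(-65.911811)≈-60.074368
n=6: y≈-60.074368, sp=3, e=sp−y≈63.074368; I≈49.754727, D=e−e_prev≈95.542737; u=1/4·63.074368+1/2·49.754727+1·95.542737≈136.188692; next y=-3/10·(-60.074368)+3/4·136.188692≈120.163830
n=7: y≈120.163830, sp=3, e=sp−y≈-117.163830; I≈-67.409103, D=e−e_prev≈-180.238198; u=1/4·(-117.163830)+1/2·(-67.409103)+1·(-180.238198)≈-243.233707; next y=-3/10·120.163830+3/4·(-243.233707)≈-218.474429
n=8: y≈-218.474429, sp=3, e=sp−y≈221.474429; I≈154.065326, D=e−e_prev≈338.638259; u=1/4·221.474429+1/2·154.065326+1·338.638259≈471.039530; next y=-3/10·(-218.474429)+3/4·471.039530≈418.821976
n=9: y≈418.821976, sp=3, e=sp−y≈-415.821976; I≈-261.756650, D=e−e_prev≈-637.296405; u=1/4·(-415.821976)+1/2·(-261.756650)+1·(-637.296405)≈-872.130224; next y=-3/10·418.821976+3/4·(-872.130224)≈-779.744261

0 3 5.250 0.000
1 3 -3.141 3.938
2 3 13.408 -3.537
3 3 -16.442 11.117
4 3 41.025 -15.667
5 3 -65.912 35.468
6 3 136.189 -60.074
7 3 -243.234 120.164
8 3 471.040 -218.474
9 3 -872.130 418.822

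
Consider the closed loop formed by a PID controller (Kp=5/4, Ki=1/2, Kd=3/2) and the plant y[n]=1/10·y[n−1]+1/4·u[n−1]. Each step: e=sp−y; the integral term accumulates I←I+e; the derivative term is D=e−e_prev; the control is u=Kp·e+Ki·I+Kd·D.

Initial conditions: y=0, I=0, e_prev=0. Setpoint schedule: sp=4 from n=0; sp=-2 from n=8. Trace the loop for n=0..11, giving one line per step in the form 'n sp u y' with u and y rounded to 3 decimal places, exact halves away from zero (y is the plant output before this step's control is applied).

0 4 13.000 0.000
1 4 -1.563 3.250
2 4 14.463 -0.066
3 4 -0.421 3.609
4 4 16.186 0.256
5 4 0.625 4.072
6 4 17.716 0.563
7 4 1.425 4.485
8 -2 -0.473 0.805
9 -2 4.342 -0.038
10 -2 -1.541 1.082
11 -2 3.014 -0.277

(exact arithmetic carried between steps; '≈' marks a value shown rounded to 6 d.p. or computed from one; I and e_prev carry over from the previous line; the table rounds u and y to 3 d.p., halves away from zero)
n=0: y=0, sp=4, e=sp−y=4; I=4, D=e−e_prev=4; u=5/4·4+1/2·4+3/2·4=13; next y=1/10·0+1/4·13=3.25
n=1: y=3.25, sp=4, e=sp−y=0.75; I=4.75, D=e−e_prev=-3.25; u=5/4·0.75+1/2·4.75+3/2·(-3.25)=-1.5625; next y=1/10·3.25+1/4·(-1.5625)=-0.065625
n=2: y=-0.065625, sp=4, e=sp−y=4.065625; I=8.815625, D=e−e_prev=3.315625; u=5/4·4.065625+1/2·8.815625+3/2·3.315625≈14.463281; next y=1/10·(-0.065625)+1/4·14.463281≈3.609258
n=3: y≈3.609258, sp=4, e=sp−y≈0.390742; I≈9.206367, D=e−e_prev≈-3.674883; u=5/4·0.390742+1/2·9.206367+3/2·(-3.674883)≈-0.420713; next y=1/10·3.609258+1/4·(-0.420713)≈0.255748
n=4: y≈0.255748, sp=4, e=sp−y≈3.744252; I≈12.950620, D=e−e_prev≈3.353510; u=5/4·3.744252+1/2·12.950620+3/2·3.353510≈16.185891; next y=1/10·0.255748+1/4·16.185891≈4.072047
n=5: y≈4.072047, sp=4, e=sp−y≈-0.072047; I≈12.878572, D=e−e_prev≈-3.816300; u=5/4·(-0.072047)+1/2·12.878572+3/2·(-3.816300)≈0.624777; next y=1/10·4.072047+1/4·0.624777≈0.563399
n=6: y≈0.563399, sp=4, e=sp−y≈3.436601; I≈16.315173, D=e−e_prev≈3.508648; u=5/4·3.436601+1/2·16.315173+3/2·3.508648≈17.716311; next y=1/10·0.563399+1/4·17.716311≈4.485418
n=7: y≈4.485418, sp=4, e=sp−y≈-0.485418; I≈15.829756, D=e−e_prev≈-3.922019; u=5/4·(-0.485418)+1/2·15.829756+3/2·(-3.922019)≈1.425078; next y=1/10·4.485418+1/4·1.425078≈0.804811
n=8: y≈0.804811, sp=-2, e=sp−y≈-2.804811; I≈13.024944, D=e−e_prev≈-2.319394; u=5/4·(-2.804811)+1/2·13.024944+3/2·(-2.319394)≈-0.472633; next y=1/10·0.804811+1/4·(-0.472633)≈-0.037677
n=9: y≈-0.037677, sp=-2, e=sp−y≈-1.962323; I≈11.062621, D=e−e_prev≈0.842488; u=5/4·(-1.962323)+1/2·11.062621+3/2·0.842488≈4.342139; next y=1/10·(-0.037677)+1/4·4.342139≈1.081767
n=10: y≈1.081767, sp=-2, e=sp−y≈-3.081767; I≈7.980854, D=e−e_prev≈-1.119444; u=5/4·(-3.081767)+1/2·7.980854+3/2·(-1.119444)≈-1.540948; next y=1/10·1.081767+1/4·(-1.540948)≈-0.277060
n=11: y≈-0.277060, sp=-2, e=sp−y≈-1.722940; I≈6.257915, D=e−e_prev≈1.358827; u=5/4·(-1.722940)+1/2·6.257915+3/2·1.358827≈3.013524; next y=1/10·(-0.277060)+1/4·3.013524≈0.725675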